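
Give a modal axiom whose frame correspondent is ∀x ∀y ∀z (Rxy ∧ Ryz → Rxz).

A defining formula is □r → □□r (the 4 axiom).

□r → □□r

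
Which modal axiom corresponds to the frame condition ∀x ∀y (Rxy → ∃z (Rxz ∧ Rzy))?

This is density; the standard corresponding axiom is C4: □□r → □r.

□□r → □r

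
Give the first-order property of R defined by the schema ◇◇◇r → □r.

This is a Sahlqvist (Geach-type) schema ◇^3□^0r → □^1◇^0r.
Minimal-valuation argument: fix x; take any y with xR^3y and any z with xR^1z. Set V(r) to the set of worlds R-reachable from y in exactly 0 steps. Then □^0r holds at y, so the antecedent holds at x; validity forces ◇^0r at z, giving a w with zR^0w and yR^0w.
First-order correspondent: ∀x ∀y ∀z ((xR³y ∧ xRz) → ∃w (y = w ∧ z = w)).

∀x ∀y ∀z ((xR³y ∧ xRz) → ∃w (y = w ∧ z = w))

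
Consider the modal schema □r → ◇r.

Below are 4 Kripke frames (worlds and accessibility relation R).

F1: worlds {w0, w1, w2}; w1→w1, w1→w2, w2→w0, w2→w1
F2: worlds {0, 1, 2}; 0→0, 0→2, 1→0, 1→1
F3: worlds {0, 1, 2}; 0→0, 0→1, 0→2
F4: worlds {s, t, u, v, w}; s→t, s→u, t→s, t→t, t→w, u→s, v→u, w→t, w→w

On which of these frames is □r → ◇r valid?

F4

Frame correspondent (Sahlqvist): ∀x ∃y Rxy — i.e. seriality.
F1: fails — world w0 has no successor.
F2: fails — world 2 has no successor.
F3: fails — world 1 has no successor.
F4: satisfies the condition.
Valid on: F4.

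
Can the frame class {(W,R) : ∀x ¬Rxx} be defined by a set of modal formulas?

Any modally definable frame class is closed under surjective bounded morphisms.
The 2-cycle (worlds 0,1 with 0→1→0) is irreflexive, and the map sending every world to a single reflexive point • is a surjective bounded morphism (forth: every edge maps to (•,•); back: every world has a successor). So any modal formula valid on the 2-cycle is also valid on the reflexive point, which is not irreflexive.
So no modal formula (or set of formulas) defines exactly the irreflexive frames.

No — not modally definable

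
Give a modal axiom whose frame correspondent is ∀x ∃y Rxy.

A defining formula is □ψ → ◇ψ (the D axiom).
Suppose □ψ→◇ψ is valid. At any x set V(ψ)=W. Then □ψ at x, so ◇ψ at x, so x has a successor.

□ψ → ◇ψ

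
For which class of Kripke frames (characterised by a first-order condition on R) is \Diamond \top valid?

seriality: \forall x \exists y Rxy

◇⊤ holds at w iff w has a successor, so frame-validity of ◇⊤ is exactly seriality. Equivalently via □p → ◇p:
Suppose □p→◇p is valid. At any x set V(p)=W. Then □p at x, so ◇p at x, so x has a successor.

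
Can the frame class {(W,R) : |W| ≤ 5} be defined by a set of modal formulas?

No — not modally definable

If a class were modally definable it would be closed under disjoint unions (Goldblatt–Thomason).
Any modal formula valid on each of 6 disjoint one-world frames is valid on their disjoint union (validity is preserved under disjoint unions). Each one-world frame has |W|=1≤5, but the union has |W|=6.
Hence having at most 5 worlds is not modally definable.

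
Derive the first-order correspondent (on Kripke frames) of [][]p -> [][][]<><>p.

forall x forall z (x R^3 z -> exists w (x R^2 w & z R^2 w))

This is a Sahlqvist (Geach-type) schema ◇^0□^2p → □^3◇^2p.
First-order correspondent: forall x forall z (x R^3 z -> exists w (x R^2 w & z R^2 w)).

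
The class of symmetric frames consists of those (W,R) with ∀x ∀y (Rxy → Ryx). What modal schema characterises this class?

The condition is symmetry. The B schema q → □◇q defines it.
Suppose q→□◇q is valid. Take Rxy and set V(q)={x}. Then q at x, so □◇q at x, so ◇q at y, so some z with Ryz has q; z=x, i.e. Ryx.

q → □◇q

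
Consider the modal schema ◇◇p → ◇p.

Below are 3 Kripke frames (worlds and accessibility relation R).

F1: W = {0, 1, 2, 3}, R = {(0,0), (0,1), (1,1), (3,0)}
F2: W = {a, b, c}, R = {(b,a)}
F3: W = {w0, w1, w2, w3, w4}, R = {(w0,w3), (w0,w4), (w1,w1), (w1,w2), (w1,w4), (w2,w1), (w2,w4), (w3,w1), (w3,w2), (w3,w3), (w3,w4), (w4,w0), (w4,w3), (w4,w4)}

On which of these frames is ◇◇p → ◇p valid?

F2

The schema corresponds to transitivity: ∀x ∀y ∀z (Rxy ∧ Ryz → Rxz).
F1: fails — R30 and R01 but not R31.
F2: satisfies the condition.
F3: fails — Rw0w4 and Rw4w0 but not Rw0w0.
Valid on: F2.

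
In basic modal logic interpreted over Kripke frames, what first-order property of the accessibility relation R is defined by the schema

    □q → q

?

This schema is the T axiom.
Its frame correspondent is reflexivity — ∀x Rxx.

reflexivity: ∀x Rxx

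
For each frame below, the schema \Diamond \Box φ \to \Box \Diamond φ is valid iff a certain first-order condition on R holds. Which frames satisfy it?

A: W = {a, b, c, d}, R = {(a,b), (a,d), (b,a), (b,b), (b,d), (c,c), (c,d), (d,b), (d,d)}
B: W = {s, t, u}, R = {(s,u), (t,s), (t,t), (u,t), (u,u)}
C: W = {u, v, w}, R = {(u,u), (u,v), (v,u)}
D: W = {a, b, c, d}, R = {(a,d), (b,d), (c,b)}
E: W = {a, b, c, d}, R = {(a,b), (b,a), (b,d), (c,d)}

Frame correspondent (Sahlqvist): \forall x \forall y \forall z (Rxy \wedge Rxz \to \exists w (Ryw \wedge Rzw)) — i.e. convergence.
A: holds.
B: fails — Rts and Rtt but s and t have no common successor.
C: holds.
D: fails — Rad and Rad but d and d have no common successor.
E: fails — Rba and Rbd but a and d have no common successor.

A, C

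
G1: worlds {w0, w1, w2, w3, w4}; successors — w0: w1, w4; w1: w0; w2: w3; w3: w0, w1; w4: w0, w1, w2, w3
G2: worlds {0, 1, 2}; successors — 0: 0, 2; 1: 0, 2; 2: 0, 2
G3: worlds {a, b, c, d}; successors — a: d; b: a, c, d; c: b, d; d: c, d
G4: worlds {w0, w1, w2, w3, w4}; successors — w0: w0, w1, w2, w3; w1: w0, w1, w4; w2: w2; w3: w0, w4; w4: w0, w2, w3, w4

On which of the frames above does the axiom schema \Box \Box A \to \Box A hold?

This is the axiom for density; its first-order frame correspondent is \forall x \forall y (Rxy \to \exists z (Rxz \wedge Rzy)).
G1: fails — Rw1w0 but no z with Rw1z and Rzw0.
G2: satisfies the condition.
G3: fails — Rba but no z with Rbz and Rza.
G4: satisfies the condition.
Valid on: G2, G4.

G2, G4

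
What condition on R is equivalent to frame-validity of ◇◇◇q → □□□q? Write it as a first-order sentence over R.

∀x ∀y ∀z ((xR³y ∧ xR³z) → ∃w (y = w ∧ z = w))

This is a Sahlqvist (Geach-type) schema ◇^3□^0q → □^3◇^0q.
Minimal-valuation argument: fix x; take any y with xR^3y and any z with xR^3z. Set V(q) to the set of worlds R-reachable from y in exactly 0 steps. Then □^0q holds at y, so the antecedent holds at x; validity forces ◇^0q at z, giving a w with zR^0w and yR^0w.
First-order correspondent: ∀x ∀y ∀z ((xR³y ∧ xR³z) → ∃w (y = w ∧ z = w)).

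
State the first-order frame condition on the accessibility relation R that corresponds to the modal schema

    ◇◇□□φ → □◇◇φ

This is a Sahlqvist (Geach-type) schema ◇^2□^2φ → □^1◇^2φ.
First-order correspondent: ∀x ∀y ∀z ((xR²y ∧ xRz) → ∃w (yR²w ∧ zR²w)).

∀x ∀y ∀z ((xR²y ∧ xRz) → ∃w (yR²w ∧ zR²w))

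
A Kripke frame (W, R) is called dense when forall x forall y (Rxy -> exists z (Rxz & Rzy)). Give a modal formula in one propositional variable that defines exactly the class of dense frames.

The condition is density. The C4 schema □□q → □q defines it.
Suppose □□q→□q is valid. Take Rxy and set V(q)={w : xR²w}. Then □□q at x, so □q at x, so q at y, i.e. ∃z(Rxz∧Rzy).

□□q → □q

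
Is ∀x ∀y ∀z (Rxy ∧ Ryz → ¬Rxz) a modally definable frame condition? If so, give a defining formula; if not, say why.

Not modally definable

Any modally definable frame class is closed under surjective bounded morphisms.
The 7-cycle (worlds w0,w1,w2,w3,w4,w5,w6 with w0→w1→w2→w3→w4→w5→w6→w0) is intransitive. Mapping every world to a single reflexive point • is a surjective bounded morphism; the reflexive point is not intransitive (R••∧R•• but R••).
So no modal formula (or set of formulas) defines exactly the intransitive frames.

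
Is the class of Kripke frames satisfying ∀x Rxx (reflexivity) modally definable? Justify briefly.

Yes: it is reflexivity, defined by the T schema □q → q.
Suppose □q→q is valid. At any x set V(q)={w : Rxw}. Then □q holds at x, so q holds at x, i.e. Rxx.

Yes — defined by □q → q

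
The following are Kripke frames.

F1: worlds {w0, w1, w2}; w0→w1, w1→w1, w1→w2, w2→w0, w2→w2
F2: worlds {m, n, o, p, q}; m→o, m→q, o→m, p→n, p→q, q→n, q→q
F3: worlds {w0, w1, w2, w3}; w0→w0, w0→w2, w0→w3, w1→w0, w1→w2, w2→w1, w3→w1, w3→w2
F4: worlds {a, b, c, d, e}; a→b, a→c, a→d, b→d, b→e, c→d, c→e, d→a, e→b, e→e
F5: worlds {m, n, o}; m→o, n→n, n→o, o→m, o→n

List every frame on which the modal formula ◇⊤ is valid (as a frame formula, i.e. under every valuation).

F1, F3, F4, F5

The schema corresponds to seriality: ∀x ∃y Rxy.
F1: condition met.
F2: fails — world n has no successor.
F3: condition met.
F4: condition met.
F5: condition met.
Valid on: F1, F3, F4, F5.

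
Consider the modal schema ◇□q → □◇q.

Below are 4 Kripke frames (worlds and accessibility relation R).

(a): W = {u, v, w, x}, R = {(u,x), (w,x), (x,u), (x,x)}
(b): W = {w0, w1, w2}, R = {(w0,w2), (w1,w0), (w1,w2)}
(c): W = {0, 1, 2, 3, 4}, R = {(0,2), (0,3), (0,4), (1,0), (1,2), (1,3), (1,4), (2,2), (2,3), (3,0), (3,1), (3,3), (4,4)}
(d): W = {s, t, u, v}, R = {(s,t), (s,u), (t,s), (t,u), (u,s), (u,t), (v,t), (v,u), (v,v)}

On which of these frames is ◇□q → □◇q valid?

The schema corresponds to convergence: ∀x ∀y ∀z (Rxy ∧ Rxz → ∃w (Ryw ∧ Rzw)).
(a): ✓.
(b): fails — Rw0w2 and Rw0w2 but w2 and w2 have no common successor.
(c): fails — R02 and R04 but 2 and 4 have no common successor.
(d): ✓.

(a), (d)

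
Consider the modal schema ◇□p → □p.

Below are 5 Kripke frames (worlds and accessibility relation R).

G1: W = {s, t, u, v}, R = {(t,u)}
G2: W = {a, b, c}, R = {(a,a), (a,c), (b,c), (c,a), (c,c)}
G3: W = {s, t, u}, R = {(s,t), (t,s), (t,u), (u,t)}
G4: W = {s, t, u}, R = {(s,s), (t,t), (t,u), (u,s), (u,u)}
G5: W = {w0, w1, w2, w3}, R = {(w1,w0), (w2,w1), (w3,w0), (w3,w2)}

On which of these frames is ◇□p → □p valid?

This is the axiom for the Euclidean property; its first-order frame correspondent is ∀x ∀y ∀z (Rxy ∧ Rxz → Ryz).
G1: fails — Rtu and Rtu but not Ruu.
G2: satisfies the condition.
G3: fails — Rst and Rst but not Rtt.
G4: fails — Rtu and Rtt but not Rut.
G5: fails — Rw1w0 and Rw1w0 but not Rw0w0.

G2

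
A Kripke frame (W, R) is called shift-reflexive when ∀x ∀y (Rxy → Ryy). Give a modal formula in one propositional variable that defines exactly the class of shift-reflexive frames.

This is shift-reflexivity; the standard corresponding axiom is T□: □(□q → q).
Suppose □(□q→q) is valid. Take Rxy and set V(q)={w : Ryw}. Then at y, □q holds; since □(□q→q) at x, □q→q at y, so q at y, i.e. Ryy.

□(□q → q)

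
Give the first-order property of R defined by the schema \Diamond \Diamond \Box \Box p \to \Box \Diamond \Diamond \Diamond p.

This is a Sahlqvist (Geach-type) schema ◇^2□^2p → □^1◇^3p.
Minimal-valuation argument: fix x; take any y with xR^2y and any z with xR^1z. Set V(p) to the set of worlds R-reachable from y in exactly 2 steps. Then □^2p holds at y, so the antecedent holds at x; validity forces ◇^3p at z, giving a w with zR^3w and yR^2w.
First-order correspondent: \forall x \forall y \forall z ((x R^2 y \wedge xRz) \to \exists w (y R^2 w \wedge z R^3 w)).

\forall x \forall y \forall z ((x R^2 y \wedge xRz) \to \exists w (y R^2 w \wedge z R^3 w))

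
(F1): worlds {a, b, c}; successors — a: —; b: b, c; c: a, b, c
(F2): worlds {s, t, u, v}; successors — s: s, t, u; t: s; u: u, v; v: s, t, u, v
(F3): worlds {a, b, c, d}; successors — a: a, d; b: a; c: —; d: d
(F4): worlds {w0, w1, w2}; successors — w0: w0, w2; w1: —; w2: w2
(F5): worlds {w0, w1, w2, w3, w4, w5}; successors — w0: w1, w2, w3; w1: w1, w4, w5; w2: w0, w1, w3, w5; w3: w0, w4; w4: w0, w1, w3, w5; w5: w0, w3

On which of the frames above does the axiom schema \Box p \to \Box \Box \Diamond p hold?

This is the axiom for a generalized confluence (Geach) condition; its first-order frame correspondent is \forall x \forall z (x R^2 z \to \exists w (xRw \wedge zRw)).
(F1): fails — bR²a but no w with bRw and aRw.
(F2): fails — tR²u but no w with tRw and uRw.
(F3): fails — bR²d but no w with bRw and dRw.
(F4): ✓.
(F5): fails — w0R²w3 but no w with w0Rw and w3Rw.

(F4)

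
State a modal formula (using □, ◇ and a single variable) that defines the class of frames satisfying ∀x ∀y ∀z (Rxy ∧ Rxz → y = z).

◇s → □s

A defining formula is ◇s → □s (the CD axiom).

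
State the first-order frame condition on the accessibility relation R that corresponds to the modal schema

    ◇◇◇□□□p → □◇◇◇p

∀x ∀y ∀z ((xR³y ∧ xRz) → ∃w (yR³w ∧ zR³w))

This is a Sahlqvist (Geach-type) schema ◇^3□^3p → □^1◇^3p.
Minimal-valuation argument: fix x; take any y with xR^3y and any z with xR^1z. Set V(p) to the set of worlds R-reachable from y in exactly 3 steps. Then □^3p holds at y, so the antecedent holds at x; validity forces ◇^3p at z, giving a w with zR^3w and yR^3w.
First-order correspondent: ∀x ∀y ∀z ((xR³y ∧ xRz) → ∃w (yR³w ∧ zR³w)).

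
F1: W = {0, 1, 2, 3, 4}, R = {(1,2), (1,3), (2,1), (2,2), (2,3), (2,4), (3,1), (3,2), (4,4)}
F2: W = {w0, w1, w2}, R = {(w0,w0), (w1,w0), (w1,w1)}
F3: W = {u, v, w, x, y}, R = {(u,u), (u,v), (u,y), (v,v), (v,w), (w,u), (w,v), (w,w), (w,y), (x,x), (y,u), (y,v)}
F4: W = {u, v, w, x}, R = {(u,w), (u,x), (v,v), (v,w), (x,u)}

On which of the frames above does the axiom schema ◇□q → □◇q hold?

F2, F3

Frame correspondent (Sahlqvist): ∀x ∀y ∀z (Rxy ∧ Rxz → ∃w (Ryw ∧ Rzw)) — i.e. convergence.
F1: fails — R23 and R24 but 3 and 4 have no common successor.
F2: satisfies the condition.
F3: satisfies the condition.
F4: fails — Ruw and Ruw but w and w have no common successor.
Valid on: F2, F3.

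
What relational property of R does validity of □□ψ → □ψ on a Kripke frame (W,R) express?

density: ∀x ∀y (Rxy → ∃z (Rxz ∧ Rzy))

Suppose □□ψ→□ψ is valid. Take Rxy and set V(ψ)={w : xR²w}. Then □□ψ at x, so □ψ at x, so ψ at y, i.e. ∃z(Rxz∧Rzy).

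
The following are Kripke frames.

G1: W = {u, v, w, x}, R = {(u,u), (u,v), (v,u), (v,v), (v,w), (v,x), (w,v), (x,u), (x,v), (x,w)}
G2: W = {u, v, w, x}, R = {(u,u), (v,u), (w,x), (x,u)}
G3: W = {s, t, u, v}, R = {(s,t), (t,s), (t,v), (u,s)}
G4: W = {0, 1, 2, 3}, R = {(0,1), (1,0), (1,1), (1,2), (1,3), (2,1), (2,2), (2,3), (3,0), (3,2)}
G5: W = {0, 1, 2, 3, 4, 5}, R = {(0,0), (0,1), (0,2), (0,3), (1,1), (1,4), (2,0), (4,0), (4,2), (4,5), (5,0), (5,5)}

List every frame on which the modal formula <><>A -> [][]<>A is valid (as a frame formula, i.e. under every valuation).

Frame correspondent (Sahlqvist): forall x forall y forall z ((x R^2 y & x R^2 z) -> exists w (y = w & zRw)) — i.e. a generalized confluence (Geach) condition.
G1: fails — uR²u, uR²w but no t with u=t and wRt.
G2: satisfies the condition.
G3: fails — sR²s, sR²s but no w with s=w and sRw.
G4: fails — 0R²0, 0R²0 but no w with 0=w and 0Rw.
G5: fails — 0R²0, 0R²1 but no w with 0=w and 1Rw.
Valid on: G2.

G2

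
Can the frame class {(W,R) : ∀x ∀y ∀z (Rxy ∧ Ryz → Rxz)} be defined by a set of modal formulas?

This is a Sahlqvist condition; the 4 axiom □q → □□q defines it.
Suppose □q→□□q is valid. Take Rxy, Ryz and set V(q)={w : Rxw}. Then □q at x, so □□q at x, so □q at y, so q at z, i.e. Rxz.

Yes — defined by □q → □□q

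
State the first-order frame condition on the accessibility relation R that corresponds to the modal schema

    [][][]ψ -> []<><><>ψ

forall x forall z (xRz -> exists w (x R^3 w & z R^3 w))

This is a Sahlqvist (Geach-type) schema ◇^0□^3ψ → □^1◇^3ψ.
Minimal-valuation argument: fix x; take any y with xR^0y and any z with xR^1z. Set V(ψ) to the set of worlds R-reachable from y in exactly 3 steps. Then □^3ψ holds at y, so the antecedent holds at x; validity forces ◇^3ψ at z, giving a w with zR^3w and yR^3w.
First-order correspondent: forall x forall z (xRz -> exists w (x R^3 w & z R^3 w)).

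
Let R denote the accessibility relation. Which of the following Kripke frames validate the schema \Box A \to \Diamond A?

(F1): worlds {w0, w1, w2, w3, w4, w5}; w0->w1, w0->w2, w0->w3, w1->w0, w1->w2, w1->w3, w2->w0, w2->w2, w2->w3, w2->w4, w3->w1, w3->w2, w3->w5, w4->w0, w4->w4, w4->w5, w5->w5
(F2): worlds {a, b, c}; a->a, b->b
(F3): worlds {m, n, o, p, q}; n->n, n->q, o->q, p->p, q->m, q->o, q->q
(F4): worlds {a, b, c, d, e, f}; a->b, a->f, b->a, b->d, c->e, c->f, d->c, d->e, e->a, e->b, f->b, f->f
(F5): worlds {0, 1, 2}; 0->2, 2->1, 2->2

(F1), (F4)

Frame correspondent (Sahlqvist): \forall x \exists y Rxy — i.e. seriality.
(F1): satisfies the condition.
(F2): fails — world c has no successor.
(F3): fails — world m has no successor.
(F4): satisfies the condition.
(F5): fails — world 1 has no successor.
Valid on: (F1), (F4).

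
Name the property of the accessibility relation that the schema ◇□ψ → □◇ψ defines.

convergence

Suppose ◇□ψ→□◇ψ is valid. Take Rxy, Rxz and set V(ψ)={w : Ryw}. Then □ψ at y so ◇□ψ at x, so □◇ψ at x, so ◇ψ at z, giving w with Rzw and Ryw.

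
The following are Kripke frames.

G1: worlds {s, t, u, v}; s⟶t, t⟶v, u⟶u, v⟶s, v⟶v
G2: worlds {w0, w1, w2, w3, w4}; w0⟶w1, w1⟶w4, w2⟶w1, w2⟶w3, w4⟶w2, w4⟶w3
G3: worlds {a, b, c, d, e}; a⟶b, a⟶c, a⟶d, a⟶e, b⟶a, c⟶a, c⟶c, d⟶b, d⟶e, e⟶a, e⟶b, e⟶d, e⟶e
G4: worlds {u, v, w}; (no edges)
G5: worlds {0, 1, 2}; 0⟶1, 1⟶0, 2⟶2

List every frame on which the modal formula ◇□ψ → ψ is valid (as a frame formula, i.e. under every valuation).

G4, G5

This is the axiom for symmetry; its first-order frame correspondent is ∀x ∀y (Rxy → Ryx).
G1: fails — Rtv but not Rvt.
G2: fails — Rw4w2 but not Rw2w4.
G3: fails — Reb but not Rbe.
G4: holds.
G5: holds.
Valid on: G4, G5.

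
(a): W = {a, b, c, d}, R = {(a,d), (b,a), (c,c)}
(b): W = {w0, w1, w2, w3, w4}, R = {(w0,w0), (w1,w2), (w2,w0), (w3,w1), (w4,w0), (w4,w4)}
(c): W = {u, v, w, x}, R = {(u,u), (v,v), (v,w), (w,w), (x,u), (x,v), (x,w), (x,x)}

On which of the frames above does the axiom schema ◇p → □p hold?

(a)

The schema corresponds to partial functionality: ∀x ∀y ∀z (Rxy ∧ Rxz → y = z).
(a): ✓.
(b): fails — w4 sees both w0 and w4.
(c): fails — v sees both v and w.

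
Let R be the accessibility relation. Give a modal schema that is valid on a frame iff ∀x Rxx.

A defining formula is □s → s (the T axiom).
Suppose □s→s is valid. At any x set V(s)={w : Rxw}. Then □s holds at x, so s holds at x, i.e. Rxx.

□s → s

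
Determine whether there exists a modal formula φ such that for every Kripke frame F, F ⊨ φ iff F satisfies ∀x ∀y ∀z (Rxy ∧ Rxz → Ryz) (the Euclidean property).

Yes: it is the Euclidean property, defined by the 5 schema ◇q → □◇q.

Definable; ◇q → □◇q defines it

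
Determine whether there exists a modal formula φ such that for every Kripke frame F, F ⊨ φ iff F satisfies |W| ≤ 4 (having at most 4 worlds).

Any modally definable frame class is closed under disjoint unions.
Any modal formula valid on each of 5 disjoint one-world frames is valid on their disjoint union (validity is preserved under disjoint unions). Each one-world frame has |W|=1≤4, but the union has |W|=5.
So the class is not modally definable.

Not modally definable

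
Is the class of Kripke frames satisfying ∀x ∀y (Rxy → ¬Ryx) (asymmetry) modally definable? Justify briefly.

Not definable by any modal formula

Any modally definable frame class is closed under surjective bounded morphisms.
The 3-cycle (worlds a,b,c with a→b→c→a) is asymmetric. Mapping every world to a single reflexive point • is a surjective bounded morphism, and the reflexive point is not asymmetric (R•• but asymmetry requires ¬R••).
So the class is not modally definable.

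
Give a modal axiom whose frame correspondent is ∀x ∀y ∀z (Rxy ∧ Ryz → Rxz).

This is transitivity; the standard corresponding axiom is 4: □s → □□s.
Suppose □s→□□s is valid. Take Rxy, Ryz and set V(s)={w : Rxw}. Then □s at x, so □□s at x, so □s at y, so s at z, i.e. Rxz.

□s → □□s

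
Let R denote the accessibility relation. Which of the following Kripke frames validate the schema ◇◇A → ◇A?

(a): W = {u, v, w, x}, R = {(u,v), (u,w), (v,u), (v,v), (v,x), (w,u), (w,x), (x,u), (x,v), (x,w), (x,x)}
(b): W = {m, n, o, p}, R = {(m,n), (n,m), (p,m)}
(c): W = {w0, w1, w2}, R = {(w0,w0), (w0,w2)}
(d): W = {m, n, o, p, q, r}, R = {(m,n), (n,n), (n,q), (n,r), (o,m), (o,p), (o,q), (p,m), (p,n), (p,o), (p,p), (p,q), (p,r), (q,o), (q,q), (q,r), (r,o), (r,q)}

(c)

The schema corresponds to a generalized confluence (Geach) condition: ∀x ∀y (xR²y → ∃w (y = w ∧ xRw)).
(a): fails — uR²u but no t with u=t and uRt.
(b): fails — mR²m but no w with m=w and mRw.
(c): ✓.
(d): fails — mR²q but no w with q=w and mRw.
Valid on: (c).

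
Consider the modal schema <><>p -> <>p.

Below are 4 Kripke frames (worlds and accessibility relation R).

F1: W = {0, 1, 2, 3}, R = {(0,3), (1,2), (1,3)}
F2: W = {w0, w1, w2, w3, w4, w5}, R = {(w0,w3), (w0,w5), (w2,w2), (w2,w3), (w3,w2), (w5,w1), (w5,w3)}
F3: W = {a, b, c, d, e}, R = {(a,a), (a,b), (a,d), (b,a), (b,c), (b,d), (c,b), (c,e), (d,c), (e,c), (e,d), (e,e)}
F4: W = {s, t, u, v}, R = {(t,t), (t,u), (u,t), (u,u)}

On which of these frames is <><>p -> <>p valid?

The schema corresponds to transitivity: forall x forall y forall z (Rxy & Ryz -> Rxz).
F1: ✓.
F2: fails — Rw3w2 and Rw2w3 but not Rw3w3.
F3: fails — Rbc and Rcb but not Rbb.
F4: ✓.
Valid on: F1, F4.

F1, F4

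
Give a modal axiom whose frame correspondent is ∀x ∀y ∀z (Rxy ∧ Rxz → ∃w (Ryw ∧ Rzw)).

The condition is convergence. The .2 schema ◇□q → □◇q defines it.
Suppose ◇□q→□◇q is valid. Take Rxy, Rxz and set V(q)={w : Ryw}. Then □q at y so ◇□q at x, so □◇q at x, so ◇q at z, giving w with Rzw and Ryw.

◇□q → □◇q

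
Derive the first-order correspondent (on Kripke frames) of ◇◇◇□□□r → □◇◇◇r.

This is a Sahlqvist (Geach-type) schema ◇^3□^3r → □^1◇^3r.
First-order correspondent: ∀x ∀y ∀z ((xR³y ∧ xRz) → ∃w (yR³w ∧ zR³w)).

∀x ∀y ∀z ((xR³y ∧ xRz) → ∃w (yR³w ∧ zR³w))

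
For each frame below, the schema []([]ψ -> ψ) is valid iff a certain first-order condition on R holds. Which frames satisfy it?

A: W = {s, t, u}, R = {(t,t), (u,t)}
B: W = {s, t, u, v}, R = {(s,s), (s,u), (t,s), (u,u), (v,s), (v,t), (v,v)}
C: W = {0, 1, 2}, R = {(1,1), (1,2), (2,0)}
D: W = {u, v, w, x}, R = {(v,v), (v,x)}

A

The schema corresponds to shift-reflexivity: forall x forall y (Rxy -> Ryy).
A: ✓.
B: fails — Rvt but not Rtt.
C: fails — R12 but not R22.
D: fails — Rvx but not Rxx.
Valid on: A.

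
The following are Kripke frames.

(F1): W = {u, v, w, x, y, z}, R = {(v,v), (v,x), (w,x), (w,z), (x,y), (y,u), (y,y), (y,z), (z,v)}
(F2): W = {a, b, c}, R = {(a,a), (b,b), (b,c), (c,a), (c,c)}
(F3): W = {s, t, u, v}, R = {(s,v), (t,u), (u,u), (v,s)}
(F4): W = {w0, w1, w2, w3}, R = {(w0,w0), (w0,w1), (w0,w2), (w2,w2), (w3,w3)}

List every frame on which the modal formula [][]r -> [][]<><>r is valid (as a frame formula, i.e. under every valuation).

Frame correspondent (Sahlqvist): forall x forall z (x R^2 z -> exists w (x R^2 w & z R^2 w)) — i.e. a generalized confluence (Geach) condition.
(F1): fails — xR²u but no t with xR²t and uR²t.
(F2): condition met.
(F3): condition met.
(F4): fails — w0R²w1 but no w with w0R²w and w1R²w.
Valid on: (F2), (F3).

(F2), (F3)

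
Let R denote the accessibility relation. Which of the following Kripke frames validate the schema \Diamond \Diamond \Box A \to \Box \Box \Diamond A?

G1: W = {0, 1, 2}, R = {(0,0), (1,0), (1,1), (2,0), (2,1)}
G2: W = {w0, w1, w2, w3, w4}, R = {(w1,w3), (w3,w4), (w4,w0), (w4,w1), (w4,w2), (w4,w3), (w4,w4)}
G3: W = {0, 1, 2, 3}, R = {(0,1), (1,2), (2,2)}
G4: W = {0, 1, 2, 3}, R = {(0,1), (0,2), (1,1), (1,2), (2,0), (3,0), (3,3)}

This is the axiom for a generalized confluence (Geach) condition; its first-order frame correspondent is \forall x \forall y \forall z ((x R^2 y \wedge x R^2 z) \to \exists w (yRw \wedge zRw)).
G1: holds.
G2: fails — w3R²w0, w3R²w0 but no w with w0Rw and w0Rw.
G3: holds.
G4: fails — 0R²0, 0R²2 but no w with 0Rw and 2Rw.

G1, G3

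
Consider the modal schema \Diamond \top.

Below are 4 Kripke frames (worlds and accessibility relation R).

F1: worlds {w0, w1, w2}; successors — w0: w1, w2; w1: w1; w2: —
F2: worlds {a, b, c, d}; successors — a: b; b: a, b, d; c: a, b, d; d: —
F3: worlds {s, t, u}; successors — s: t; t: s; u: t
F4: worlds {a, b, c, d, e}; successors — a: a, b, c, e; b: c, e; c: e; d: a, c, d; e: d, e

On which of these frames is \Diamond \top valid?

F3, F4

Frame correspondent (Sahlqvist): \forall x \exists y Rxy — i.e. seriality.
F1: fails — world w2 has no successor.
F2: fails — world d has no successor.
F3: condition met.
F4: condition met.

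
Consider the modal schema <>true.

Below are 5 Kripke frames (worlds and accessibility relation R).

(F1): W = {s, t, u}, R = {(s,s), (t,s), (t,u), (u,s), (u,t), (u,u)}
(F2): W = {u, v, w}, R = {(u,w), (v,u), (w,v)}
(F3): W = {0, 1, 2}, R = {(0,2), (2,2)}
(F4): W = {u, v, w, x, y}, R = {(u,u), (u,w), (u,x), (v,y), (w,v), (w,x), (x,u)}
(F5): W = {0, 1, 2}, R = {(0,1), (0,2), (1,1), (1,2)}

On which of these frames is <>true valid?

Frame correspondent (Sahlqvist): forall x exists y Rxy — i.e. seriality.
(F1): satisfies the condition.
(F2): satisfies the condition.
(F3): fails — world 1 has no successor.
(F4): fails — world y has no successor.
(F5): fails — world 2 has no successor.

(F1), (F2)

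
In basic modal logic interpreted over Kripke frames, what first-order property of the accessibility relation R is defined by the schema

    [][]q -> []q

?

This schema is the C4 axiom.
Its frame correspondent is density — forall x forall y (Rxy -> exists z (Rxz & Rzy)).

Density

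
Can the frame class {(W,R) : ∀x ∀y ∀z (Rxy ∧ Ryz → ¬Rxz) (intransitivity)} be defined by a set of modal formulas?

No

Any modally definable frame class is closed under surjective bounded morphisms.
The 5-cycle (worlds a,b,c,d,e with a→b→c→d→e→a) is intransitive. Mapping every world to a single reflexive point • is a surjective bounded morphism; the reflexive point is not intransitive (R••∧R•• but R••).
So no modal formula (or set of formulas) defines exactly the intransitive frames.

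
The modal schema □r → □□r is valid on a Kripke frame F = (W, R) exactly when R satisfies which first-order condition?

Transitivity

Suppose □r→□□r is valid. Take Rxy, Ryz and set V(r)={w : Rxw}. Then □r at x, so □□r at x, so □r at y, so r at z, i.e. Rxz.
Conversely, any frame satisfying ∀x ∀y ∀z (Rxy ∧ Ryz → Rxz) validates the schema.
Frame condition: ∀x ∀y ∀z (Rxy ∧ Ryz → Rxz).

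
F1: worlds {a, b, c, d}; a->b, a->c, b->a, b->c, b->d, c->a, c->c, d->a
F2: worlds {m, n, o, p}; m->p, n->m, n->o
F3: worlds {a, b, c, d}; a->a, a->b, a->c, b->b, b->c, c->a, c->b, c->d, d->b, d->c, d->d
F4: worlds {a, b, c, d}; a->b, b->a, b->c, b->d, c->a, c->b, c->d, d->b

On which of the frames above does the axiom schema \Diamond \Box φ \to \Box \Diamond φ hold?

F3

This is the axiom for convergence; its first-order frame correspondent is \forall x \forall y \forall z (Rxy \wedge Rxz \to \exists w (Ryw \wedge Rzw)).
F1: fails — Rba and Rbd but a and d have no common successor.
F2: fails — Rmp and Rmp but p and p have no common successor.
F3: holds.
F4: fails — Rcd and Rcb but d and b have no common successor.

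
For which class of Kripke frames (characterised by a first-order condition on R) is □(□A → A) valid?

This schema is the T□ axiom.
It corresponds to shift-reflexivity: ∀x ∀y (Rxy → Ryy).

Shift-reflexivity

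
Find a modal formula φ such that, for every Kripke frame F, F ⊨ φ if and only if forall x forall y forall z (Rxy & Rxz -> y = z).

◇q → □q

A defining formula is ◇q → □q (the CD axiom).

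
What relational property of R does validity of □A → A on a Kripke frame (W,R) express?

Suppose □A→A is valid. At any x set V(A)={w : Rxw}. Then □A holds at x, so A holds at x, i.e. Rxx.

Reflexivity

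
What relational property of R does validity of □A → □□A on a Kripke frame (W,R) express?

This is the 4 axiom.
It corresponds to transitivity: ∀x ∀y ∀z (Rxy ∧ Ryz → Rxz).

Transitivity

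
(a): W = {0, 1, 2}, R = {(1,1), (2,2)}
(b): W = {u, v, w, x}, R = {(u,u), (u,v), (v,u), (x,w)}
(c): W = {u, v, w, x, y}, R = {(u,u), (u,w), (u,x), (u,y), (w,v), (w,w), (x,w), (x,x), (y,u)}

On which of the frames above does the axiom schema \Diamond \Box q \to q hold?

The schema corresponds to a generalized confluence (Geach) condition: \forall x \forall y (xRy \to \exists w (yRw \wedge x = w)).
(a): ✓.
(b): fails — xRw but no t with wRt and x=t.
(c): fails — uRw but no t with wRt and u=t.
Valid on: (a).

(a)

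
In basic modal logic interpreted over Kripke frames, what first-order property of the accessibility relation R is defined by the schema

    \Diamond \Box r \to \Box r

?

This is a form of the 5 axiom.
Its frame correspondent is the Euclidean property — \forall x \forall y \forall z (Rxy \wedge Rxz \to Ryz).

the Euclidean property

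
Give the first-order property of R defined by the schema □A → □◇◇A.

∀x ∀z (xRz → ∃w (xRw ∧ zR²w))

This is a Sahlqvist (Geach-type) schema ◇^0□^1A → □^1◇^2A.
Minimal-valuation argument: fix x; take any y with xR^0y and any z with xR^1z. Set V(A) to the set of worlds R-reachable from y in exactly 1 step. Then □^1A holds at y, so the antecedent holds at x; validity forces ◇^2A at z, giving a w with zR^2w and yR^1w.
First-order correspondent: ∀x ∀z (xRz → ∃w (xRw ∧ zR²w)).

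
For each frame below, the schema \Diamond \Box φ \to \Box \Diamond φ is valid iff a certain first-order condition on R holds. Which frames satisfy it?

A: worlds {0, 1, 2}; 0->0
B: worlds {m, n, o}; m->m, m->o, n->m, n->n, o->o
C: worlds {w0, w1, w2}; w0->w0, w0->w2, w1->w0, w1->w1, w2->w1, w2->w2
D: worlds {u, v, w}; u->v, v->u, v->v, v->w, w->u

The schema corresponds to convergence: \forall x \forall y \forall z (Rxy \wedge Rxz \to \exists w (Ryw \wedge Rzw)).
A: ✓.
B: ✓.
C: ✓.
D: fails — Rvw and Rvu but w and u have no common successor.
Valid on: A, B, C.

A, B, C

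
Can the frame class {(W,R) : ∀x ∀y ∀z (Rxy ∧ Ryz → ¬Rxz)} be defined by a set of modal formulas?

No — not modally definable

If a class were modally definable it would be closed under surjective bounded morphisms (Goldblatt–Thomason).
The 7-cycle (worlds s,t,u,v,w,x,y with s→t→u→v→w→x→y→s) is intransitive. Mapping every world to a single reflexive point • is a surjective bounded morphism; the reflexive point is not intransitive (R••∧R•• but R••).
Hence intransitivity is not modally definable.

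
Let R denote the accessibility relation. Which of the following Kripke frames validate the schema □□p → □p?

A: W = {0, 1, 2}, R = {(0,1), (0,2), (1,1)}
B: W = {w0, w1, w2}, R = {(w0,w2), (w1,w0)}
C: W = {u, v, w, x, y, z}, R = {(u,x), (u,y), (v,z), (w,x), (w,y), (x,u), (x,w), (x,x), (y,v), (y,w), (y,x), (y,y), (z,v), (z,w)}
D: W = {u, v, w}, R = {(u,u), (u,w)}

D

Frame correspondent (Sahlqvist): ∀x ∀y (Rxy → ∃z (Rxz ∧ Rzy)) — i.e. density.
A: fails — R02 but no z with R0z and Rz2.
B: fails — Rw0w2 but no z with Rw0z and Rzw2.
C: fails — Rvz but no t with Rvt and Rtz.
D: holds.
Valid on: D.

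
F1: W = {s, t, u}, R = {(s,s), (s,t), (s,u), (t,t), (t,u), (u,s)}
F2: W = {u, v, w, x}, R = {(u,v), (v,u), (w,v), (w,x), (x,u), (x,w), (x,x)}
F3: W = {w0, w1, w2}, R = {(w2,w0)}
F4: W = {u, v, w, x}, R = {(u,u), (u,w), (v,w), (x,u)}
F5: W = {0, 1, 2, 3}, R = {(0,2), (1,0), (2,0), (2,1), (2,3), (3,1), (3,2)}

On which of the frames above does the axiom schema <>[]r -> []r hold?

none

The schema corresponds to the Euclidean property: forall x forall y forall z (Rxy & Rxz -> Ryz).
F1: fails — Rsu and Rsu but not Ruu.
F2: fails — Ruv and Ruv but not Rvv.
F3: fails — Rw2w0 and Rw2w0 but not Rw0w0.
F4: fails — Ruw and Ruw but not Rww.
F5: fails — R02 and R02 but not R22.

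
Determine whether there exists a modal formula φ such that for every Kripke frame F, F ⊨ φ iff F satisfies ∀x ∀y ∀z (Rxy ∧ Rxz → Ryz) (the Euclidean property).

Yes, by ◇r → □◇r

The condition is the Euclidean property. A defining modal formula is ◇r → □◇r.
Suppose ◇r→□◇r is valid. Take Rxy, Rxz and set V(r)={y}. Then ◇r at x, so □◇r at x, so ◇r at z, so some w with Rzw has r; w=y, i.e. Rzy. By symmetry of the argument, Ryz.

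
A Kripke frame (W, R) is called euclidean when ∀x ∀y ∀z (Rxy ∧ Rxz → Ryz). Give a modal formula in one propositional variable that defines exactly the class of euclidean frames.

◇r → □◇r

The condition is the Euclidean property. The 5 schema ◇r → □◇r defines it.
Suppose ◇r→□◇r is valid. Take Rxy, Rxz and set V(r)={y}. Then ◇r at x, so □◇r at x, so ◇r at z, so some w with Rzw has r; w=y, i.e. Rzy. By symmetry of the argument, Ryz.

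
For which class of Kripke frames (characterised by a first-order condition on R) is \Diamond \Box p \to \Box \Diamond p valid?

convergence: \forall x \forall y \forall z (Rxy \wedge Rxz \to \exists w (Ryw \wedge Rzw))

Suppose ◇□p→□◇p is valid. Take Rxy, Rxz and set V(p)={w : Ryw}. Then □p at y so ◇□p at x, so □◇p at x, so ◇p at z, giving w with Rzw and Ryw.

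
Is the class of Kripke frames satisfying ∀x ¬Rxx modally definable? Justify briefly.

Not modally definable

Any modally definable frame class is closed under surjective bounded morphisms.
The 2-cycle (worlds w0,w1 with w0→w1→w0) is irreflexive, and the map sending every world to a single reflexive point • is a surjective bounded morphism (forth: every edge maps to (•,•); back: every world has a successor). So any modal formula valid on the 2-cycle is also valid on the reflexive point, which is not irreflexive.
Hence irreflexivity is not modally definable.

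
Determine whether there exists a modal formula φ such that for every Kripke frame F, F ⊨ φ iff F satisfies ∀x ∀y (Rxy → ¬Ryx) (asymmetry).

Any modally definable frame class is closed under surjective bounded morphisms.
The 5-cycle (worlds a,b,c,d,e with a→b→c→d→e→a) is asymmetric. Mapping every world to a single reflexive point • is a surjective bounded morphism, and the reflexive point is not asymmetric (R•• but asymmetry requires ¬R••).
Hence asymmetry is not modally definable.

Not modally definable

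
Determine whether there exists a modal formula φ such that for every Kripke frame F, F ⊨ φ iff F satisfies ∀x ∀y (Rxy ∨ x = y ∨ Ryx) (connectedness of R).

Modal frame validity is preserved under disjoint unions.
Take 2 disjoint single-world reflexive frames: each is trivially connected, but their disjoint union has 2 worlds with no edge between distinct components, so it is not connected.
So no modal formula (or set of formulas) defines exactly the connected frames.

Not modally definable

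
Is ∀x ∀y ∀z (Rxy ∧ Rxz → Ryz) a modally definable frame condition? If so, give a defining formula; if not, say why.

Yes: it is the Euclidean property, defined by the 5 schema ◇q → □◇q.

Yes, by ◇q → □◇q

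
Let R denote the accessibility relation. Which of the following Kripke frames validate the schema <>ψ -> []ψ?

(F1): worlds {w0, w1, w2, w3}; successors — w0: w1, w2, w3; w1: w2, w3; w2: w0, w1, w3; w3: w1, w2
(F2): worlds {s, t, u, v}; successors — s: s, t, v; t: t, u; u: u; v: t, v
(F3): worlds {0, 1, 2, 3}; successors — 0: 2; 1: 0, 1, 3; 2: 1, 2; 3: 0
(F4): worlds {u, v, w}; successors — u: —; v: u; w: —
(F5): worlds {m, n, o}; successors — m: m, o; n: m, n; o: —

Frame correspondent (Sahlqvist): forall x forall y forall z (Rxy & Rxz -> y = z) — i.e. partial functionality.
(F1): fails — w0 sees both w1 and w2.
(F2): fails — s sees both s and t.
(F3): fails — 1 sees both 0 and 1.
(F4): satisfies the condition.
(F5): fails — m sees both m and o.
Valid on: (F4).

(F4)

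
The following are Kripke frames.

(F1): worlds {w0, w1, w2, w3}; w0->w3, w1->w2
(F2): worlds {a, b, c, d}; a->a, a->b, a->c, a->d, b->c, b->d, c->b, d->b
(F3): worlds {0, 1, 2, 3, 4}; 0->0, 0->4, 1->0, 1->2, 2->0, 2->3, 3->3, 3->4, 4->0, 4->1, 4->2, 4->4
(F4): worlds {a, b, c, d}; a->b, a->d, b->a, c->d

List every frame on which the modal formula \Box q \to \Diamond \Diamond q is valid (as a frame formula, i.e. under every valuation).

(F3)

The schema corresponds to a generalized confluence (Geach) condition: \forall x \exists w (xRw \wedge x R^2 w).
(F1): fails — at w0 but no w with w0Rw and w0R²w.
(F2): fails — at b but no w with bRw and bR²w.
(F3): ✓.
(F4): fails — at a but no w with aRw and aR²w.
Valid on: (F3).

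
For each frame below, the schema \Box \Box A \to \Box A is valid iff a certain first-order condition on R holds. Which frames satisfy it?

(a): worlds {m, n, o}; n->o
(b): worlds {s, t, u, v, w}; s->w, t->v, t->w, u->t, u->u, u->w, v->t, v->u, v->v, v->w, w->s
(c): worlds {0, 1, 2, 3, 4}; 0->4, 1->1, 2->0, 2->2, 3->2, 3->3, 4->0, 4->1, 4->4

(c)

Frame correspondent (Sahlqvist): \forall x \forall y (Rxy \to \exists z (Rxz \wedge Rzy)) — i.e. density.
(a): fails — Rno but no z with Rnz and Rzo.
(b): fails — Rsw but no z with Rsz and Rzw.
(c): holds.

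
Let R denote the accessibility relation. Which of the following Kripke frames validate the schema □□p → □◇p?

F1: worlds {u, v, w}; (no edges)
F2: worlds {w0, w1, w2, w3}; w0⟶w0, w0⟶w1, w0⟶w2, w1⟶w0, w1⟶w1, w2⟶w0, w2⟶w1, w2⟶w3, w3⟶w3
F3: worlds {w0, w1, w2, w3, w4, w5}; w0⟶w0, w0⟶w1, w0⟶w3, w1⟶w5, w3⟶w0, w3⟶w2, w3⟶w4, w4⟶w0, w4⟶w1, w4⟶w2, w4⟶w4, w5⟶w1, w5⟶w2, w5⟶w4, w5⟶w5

F1, F2

The schema corresponds to a generalized confluence (Geach) condition: ∀x ∀z (xRz → ∃w (xR²w ∧ zRw)).
F1: ✓.
F2: ✓.
F3: fails — w3Rw2 but no w with w3R²w and w2Rw.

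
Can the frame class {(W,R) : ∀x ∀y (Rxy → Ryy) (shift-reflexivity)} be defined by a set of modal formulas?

This is a Sahlqvist condition; the T□ axiom □(□r → r) defines it.
Suppose □(□r→r) is valid. Take Rxy and set V(r)={w : Ryw}. Then at y, □r holds; since □(□r→r) at x, □r→r at y, so r at y, i.e. Ryy.

Definable; □(□r → r) defines it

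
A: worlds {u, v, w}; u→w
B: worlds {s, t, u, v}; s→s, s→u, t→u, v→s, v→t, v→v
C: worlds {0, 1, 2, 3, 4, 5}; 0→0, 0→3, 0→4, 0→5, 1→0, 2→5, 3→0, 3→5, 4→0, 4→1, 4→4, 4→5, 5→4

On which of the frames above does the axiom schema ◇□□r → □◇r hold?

C

The schema corresponds to a generalized confluence (Geach) condition: ∀x ∀y ∀z ((xRy ∧ xRz) → ∃w (yR²w ∧ zRw)).
A: fails — uRw, uRw but no t with wR²t and wRt.
B: fails — sRs, sRu but no w with sR²w and uRw.
C: satisfies the condition.
Valid on: C.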